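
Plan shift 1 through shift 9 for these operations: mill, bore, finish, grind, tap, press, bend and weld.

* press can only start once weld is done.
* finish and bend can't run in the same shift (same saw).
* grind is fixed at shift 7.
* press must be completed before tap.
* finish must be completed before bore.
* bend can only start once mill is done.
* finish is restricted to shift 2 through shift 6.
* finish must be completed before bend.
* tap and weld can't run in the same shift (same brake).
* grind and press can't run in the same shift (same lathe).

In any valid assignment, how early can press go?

Precedence pushes press to at least shift 2; downstream work caps press at shift 8.
press at shift 2 is achievable: grind -> shift 7, bend -> shift 3, tap -> shift 3, finish -> shift 2, weld -> shift 1, bore -> shift 3, mill -> shift 1, press -> shift 2.

shift 2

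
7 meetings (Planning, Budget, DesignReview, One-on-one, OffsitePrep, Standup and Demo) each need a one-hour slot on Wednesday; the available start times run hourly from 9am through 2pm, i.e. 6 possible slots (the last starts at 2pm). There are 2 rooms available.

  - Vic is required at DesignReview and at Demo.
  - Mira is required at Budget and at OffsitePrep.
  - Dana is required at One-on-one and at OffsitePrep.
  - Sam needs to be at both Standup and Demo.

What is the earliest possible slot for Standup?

Standup at 9am is achievable: Standup -> 9am, Planning -> 9am, Demo -> 11am, Budget -> 10am, OffsitePrep -> 12pm, DesignReview -> 10am, One-on-one -> 11am.

9am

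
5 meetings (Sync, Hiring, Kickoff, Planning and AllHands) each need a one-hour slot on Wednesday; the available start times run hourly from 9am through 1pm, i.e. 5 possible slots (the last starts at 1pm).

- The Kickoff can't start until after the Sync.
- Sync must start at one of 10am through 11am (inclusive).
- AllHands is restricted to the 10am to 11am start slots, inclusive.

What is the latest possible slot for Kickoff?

Precedence pushes Kickoff to at least 11am.
Kickoff at 1pm is achievable: Planning -> 9am, Kickoff -> 1pm, Hiring -> 9am, AllHands -> 10am, Sync -> 10am.

1pm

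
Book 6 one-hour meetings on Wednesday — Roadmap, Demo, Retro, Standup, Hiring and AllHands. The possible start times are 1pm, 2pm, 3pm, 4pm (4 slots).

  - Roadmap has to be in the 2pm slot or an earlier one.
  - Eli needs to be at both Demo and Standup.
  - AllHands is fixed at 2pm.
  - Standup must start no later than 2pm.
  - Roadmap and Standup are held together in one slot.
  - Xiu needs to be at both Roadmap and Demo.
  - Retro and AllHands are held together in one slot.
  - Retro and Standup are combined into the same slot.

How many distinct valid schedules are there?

12

Splitting on Demo: it can be 1pm (4), 3pm (4), 4pm (4). Listing each branch's schedules as (Roadmap, Retro, Standup, Hiring, AllHands):
Demo=1pm: (2pm,2pm,2pm,1pm,2pm) (2pm,2pm,2pm,2pm,2pm) (2pm,2pm,2pm,3pm,2pm) (2pm,2pm,2pm,4pm,2pm) — 4.
Demo=3pm: (2pm,2pm,2pm,1pm,2pm) (2pm,2pm,2pm,2pm,2pm) (2pm,2pm,2pm,3pm,2pm) (2pm,2pm,2pm,4pm,2pm) — 4.
Demo=4pm: (2pm,2pm,2pm,1pm,2pm) (2pm,2pm,2pm,2pm,2pm) (2pm,2pm,2pm,3pm,2pm) (2pm,2pm,2pm,4pm,2pm) — 4.
Summing: 4 + 4 + 4 = 12.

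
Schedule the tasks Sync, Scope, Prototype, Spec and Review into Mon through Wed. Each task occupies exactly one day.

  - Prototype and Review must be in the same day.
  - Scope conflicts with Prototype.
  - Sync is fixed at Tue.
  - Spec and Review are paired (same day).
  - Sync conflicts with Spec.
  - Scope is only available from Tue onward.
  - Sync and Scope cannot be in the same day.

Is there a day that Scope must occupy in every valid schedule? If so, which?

Scope's window is Tue–Wed.
Sync is fixed at Tue, and Scope can't share a day with Sync.
So Scope must be Wed.

Wed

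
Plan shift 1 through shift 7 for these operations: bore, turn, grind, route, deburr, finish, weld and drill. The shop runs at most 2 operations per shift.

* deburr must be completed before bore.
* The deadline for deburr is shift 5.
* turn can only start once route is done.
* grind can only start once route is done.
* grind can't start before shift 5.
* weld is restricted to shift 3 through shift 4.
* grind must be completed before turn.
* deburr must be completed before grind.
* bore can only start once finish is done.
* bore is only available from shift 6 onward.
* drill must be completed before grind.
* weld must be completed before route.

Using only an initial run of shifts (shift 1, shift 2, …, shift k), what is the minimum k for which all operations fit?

The precedence chain requires at least 4 distinct shifts.
With at most 2 per shift and 8 operations, at least 4 shifts are needed.
bore can't be placed before shift 6, so the schedule must run through at least shift 6.
6 works (last occupied shift: shift 6): for example grind=shift 5; weld=shift 3; finish=shift 1; deburr=shift 1; bore=shift 6; turn=shift 6; route=shift 4; drill=shift 2.

6 shifts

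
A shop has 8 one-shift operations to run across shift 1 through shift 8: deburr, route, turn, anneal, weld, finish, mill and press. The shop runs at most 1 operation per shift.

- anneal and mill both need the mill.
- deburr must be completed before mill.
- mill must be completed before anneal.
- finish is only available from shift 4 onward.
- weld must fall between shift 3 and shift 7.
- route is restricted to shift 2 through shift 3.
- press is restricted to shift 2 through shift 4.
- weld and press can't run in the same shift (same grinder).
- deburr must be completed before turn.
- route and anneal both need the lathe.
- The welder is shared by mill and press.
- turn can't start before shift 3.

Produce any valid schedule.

route in shift 2, weld in shift 4, mill in shift 7, turn in shift 6, finish in shift 5, deburr in shift 1, press in shift 3, anneal in shift 8

Checking: deburr(shift 1) before mill(shift 7); deburr(shift 1) before turn(shift 6); mill(shift 7) before anneal(shift 8); mill(shift 7) != press(shift 3); weld(shift 4) != press(shift 3); route(shift 2) != anneal(shift 8); anneal(shift 8) != mill(shift 7); finish=shift 5 in [shift 4,shift 8]; press=shift 3 in [shift 2,shift 4]; turn=shift 6 in [shift 3,shift 8]; route=shift 2 in [shift 2,shift 3]; weld=shift 4 in [shift 3,shift 7]; max 1 per shift (cap 1).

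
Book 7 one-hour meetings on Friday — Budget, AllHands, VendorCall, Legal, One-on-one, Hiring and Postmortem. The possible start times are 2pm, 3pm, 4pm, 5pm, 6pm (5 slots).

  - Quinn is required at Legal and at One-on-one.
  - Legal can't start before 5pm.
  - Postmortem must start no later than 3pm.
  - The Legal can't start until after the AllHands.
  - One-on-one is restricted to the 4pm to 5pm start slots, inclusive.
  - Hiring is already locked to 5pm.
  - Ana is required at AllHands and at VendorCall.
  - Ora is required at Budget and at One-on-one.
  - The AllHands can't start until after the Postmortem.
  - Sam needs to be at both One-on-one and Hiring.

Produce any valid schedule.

VendorCall=2pm; Hiring=5pm; Legal=5pm; AllHands=3pm; One-on-one=4pm; Budget=2pm; Postmortem=2pm

Checking: Postmortem(2pm) before AllHands(3pm); AllHands(3pm) before Legal(5pm); Legal(5pm) != One-on-one(4pm); AllHands(3pm) != VendorCall(2pm); One-on-one(4pm) != Hiring(5pm); Budget(2pm) != One-on-one(4pm); Legal=5pm in [5pm,6pm]; Postmortem=2pm in [2pm,3pm]; Hiring=5pm in [5pm,5pm]; One-on-one=4pm in [4pm,5pm].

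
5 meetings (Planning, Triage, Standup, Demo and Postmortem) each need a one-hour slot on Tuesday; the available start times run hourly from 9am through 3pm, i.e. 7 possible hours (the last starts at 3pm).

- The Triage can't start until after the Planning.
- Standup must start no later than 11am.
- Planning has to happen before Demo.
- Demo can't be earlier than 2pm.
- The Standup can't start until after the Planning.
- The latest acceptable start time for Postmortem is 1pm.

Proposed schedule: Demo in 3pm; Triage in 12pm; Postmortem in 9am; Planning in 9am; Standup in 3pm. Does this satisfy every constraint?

No — it violates: Standup must start no later than 11am

Planning has to happen before Demo — holds.
The latest acceptable start time for Postmortem is 1pm — holds.
The Triage can't start until after the Planning — holds.
Standup must start no later than 11am — violated.
Demo can't be earlier than 2pm — holds.
The Standup can't start until after the Planning — holds.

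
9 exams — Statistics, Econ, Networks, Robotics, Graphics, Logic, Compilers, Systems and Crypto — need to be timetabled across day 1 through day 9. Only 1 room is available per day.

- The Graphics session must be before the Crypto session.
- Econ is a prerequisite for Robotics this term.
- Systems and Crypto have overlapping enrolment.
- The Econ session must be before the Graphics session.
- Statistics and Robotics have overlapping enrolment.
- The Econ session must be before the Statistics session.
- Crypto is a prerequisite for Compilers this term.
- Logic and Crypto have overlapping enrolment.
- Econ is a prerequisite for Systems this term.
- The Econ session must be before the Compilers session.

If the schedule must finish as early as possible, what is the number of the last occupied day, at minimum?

9

The precedence chain requires at least 4 distinct days.
With at most 1 per day and 9 exams, at least 9 days are needed.
9 works (last occupied day: day 9): for example Crypto in day 3, Systems in day 7, Logic in day 9, Compilers in day 4, Graphics in day 2, Econ in day 1, Robotics in day 6, Networks in day 8, Statistics in day 5.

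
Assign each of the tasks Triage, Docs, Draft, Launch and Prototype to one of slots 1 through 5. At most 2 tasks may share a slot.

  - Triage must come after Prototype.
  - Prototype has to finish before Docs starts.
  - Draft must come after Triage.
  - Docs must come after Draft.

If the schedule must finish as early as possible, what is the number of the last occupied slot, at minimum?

The precedence chain requires at least 4 distinct slots.
With at most 2 per slot and 5 tasks, at least 3 slots are needed.
4 works (last occupied slot: 4): for example Triage=2, Prototype=1, Launch=1, Draft=3, Docs=4.

slot 4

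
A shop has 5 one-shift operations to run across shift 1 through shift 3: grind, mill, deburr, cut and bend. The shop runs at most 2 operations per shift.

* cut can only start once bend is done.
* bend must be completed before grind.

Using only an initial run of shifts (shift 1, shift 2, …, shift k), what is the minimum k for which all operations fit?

The precedence chain requires at least 2 distinct shifts.
With at most 2 per shift and 5 operations, at least 3 shifts are needed.
3 works (last occupied shift: shift 3): for example bend -> shift 1; mill -> shift 1; deburr -> shift 3; cut -> shift 2; grind -> shift 2.

3 shifts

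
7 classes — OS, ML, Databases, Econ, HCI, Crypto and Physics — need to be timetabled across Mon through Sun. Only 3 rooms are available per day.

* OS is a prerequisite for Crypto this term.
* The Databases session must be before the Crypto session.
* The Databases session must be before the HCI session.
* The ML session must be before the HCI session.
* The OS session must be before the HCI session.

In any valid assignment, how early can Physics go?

Mon

Physics at Mon is achievable: OS in Mon; Databases in Mon; Econ in Tue; Crypto in Tue; HCI in Wed; Physics in Mon; ML in Tue.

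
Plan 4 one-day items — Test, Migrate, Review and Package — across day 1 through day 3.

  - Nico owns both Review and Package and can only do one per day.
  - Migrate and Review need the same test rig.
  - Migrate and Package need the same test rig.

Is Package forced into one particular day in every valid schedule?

No

Package can be day 1 (e.g. Migrate=day 2, Package=day 1, Review=day 3, Test=day 1) or day 2 (e.g. Migrate in day 1, Package in day 2, Review in day 3, Test in day 1).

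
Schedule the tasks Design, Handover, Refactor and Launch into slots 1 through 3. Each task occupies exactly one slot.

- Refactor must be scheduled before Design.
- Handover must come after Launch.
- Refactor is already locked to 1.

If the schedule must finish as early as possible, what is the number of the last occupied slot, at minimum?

slot 2

The precedence chain requires at least 2 distinct slots.
2 works (last occupied slot: 2): for example Refactor=1, Launch=1, Design=2, Handover=2.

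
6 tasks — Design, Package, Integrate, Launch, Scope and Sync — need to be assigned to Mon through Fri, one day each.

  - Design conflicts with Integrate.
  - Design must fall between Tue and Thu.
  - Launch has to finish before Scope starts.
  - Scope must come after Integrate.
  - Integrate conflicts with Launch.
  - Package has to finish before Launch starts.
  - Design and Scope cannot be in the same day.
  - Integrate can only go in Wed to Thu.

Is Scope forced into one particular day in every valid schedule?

No

Scope can be Thu (e.g. Package in Mon, Scope in Thu, Integrate in Wed, Sync in Mon, Design in Tue, Launch in Tue) or Fri (e.g. Package=Mon, Launch=Tue, Design=Tue, Sync=Mon, Integrate=Wed, Scope=Fri).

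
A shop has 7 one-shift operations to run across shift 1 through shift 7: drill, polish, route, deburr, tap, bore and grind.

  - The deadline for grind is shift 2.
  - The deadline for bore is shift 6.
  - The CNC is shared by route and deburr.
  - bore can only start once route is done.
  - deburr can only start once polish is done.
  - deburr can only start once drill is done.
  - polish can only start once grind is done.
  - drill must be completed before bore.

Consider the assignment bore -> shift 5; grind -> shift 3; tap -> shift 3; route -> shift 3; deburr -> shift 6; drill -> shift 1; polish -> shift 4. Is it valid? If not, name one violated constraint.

No. The deadline for grind is shift 2 is not satisfied.

polish can only start once grind is done — holds.
The deadline for bore is shift 6 — holds.
bore can only start once route is done — holds.
deburr can only start once drill is done — holds.
The deadline for grind is shift 2 — violated.
The CNC is shared by route and deburr — holds.
deburr can only start once polish is done — holds.
drill must be completed before bore — holds.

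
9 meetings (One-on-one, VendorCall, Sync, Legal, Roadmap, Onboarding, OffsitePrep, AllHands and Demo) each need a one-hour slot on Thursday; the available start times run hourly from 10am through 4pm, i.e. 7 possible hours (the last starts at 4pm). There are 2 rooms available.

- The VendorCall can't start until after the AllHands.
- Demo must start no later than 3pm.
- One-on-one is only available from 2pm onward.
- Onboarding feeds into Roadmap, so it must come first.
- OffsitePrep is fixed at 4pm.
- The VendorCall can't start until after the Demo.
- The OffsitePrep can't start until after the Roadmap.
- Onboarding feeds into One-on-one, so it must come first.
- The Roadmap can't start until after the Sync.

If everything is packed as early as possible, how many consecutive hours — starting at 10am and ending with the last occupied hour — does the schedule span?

7 hours

The precedence chain requires at least 3 distinct hours.
With at most 2 per hour and 9 meetings, at least 5 hours are needed.
OffsitePrep can't be placed before 4pm — that is hour 7 counting from 10am — so the schedule must run through at least 7 hours.
7 works (last occupied hour: 4pm): for example Demo in 10am; AllHands in 11am; One-on-one in 2pm; Roadmap in 12pm; Sync in 11am; Legal in 1pm; OffsitePrep in 4pm; Onboarding in 10am; VendorCall in 12pm.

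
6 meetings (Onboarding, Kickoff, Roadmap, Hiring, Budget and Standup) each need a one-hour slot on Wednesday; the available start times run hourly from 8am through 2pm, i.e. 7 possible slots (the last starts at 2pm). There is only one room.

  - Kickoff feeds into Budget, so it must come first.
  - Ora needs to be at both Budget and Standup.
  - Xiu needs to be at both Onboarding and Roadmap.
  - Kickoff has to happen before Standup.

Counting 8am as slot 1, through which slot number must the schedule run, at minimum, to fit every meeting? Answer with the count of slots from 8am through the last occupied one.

The precedence chain requires at least 2 distinct slots.
With at most 1 per slot and 6 meetings, at least 6 slots are needed.
6 works (last occupied slot: 1pm): for example Budget=9am, Kickoff=8am, Onboarding=11am, Roadmap=12pm, Hiring=1pm, Standup=10am.

6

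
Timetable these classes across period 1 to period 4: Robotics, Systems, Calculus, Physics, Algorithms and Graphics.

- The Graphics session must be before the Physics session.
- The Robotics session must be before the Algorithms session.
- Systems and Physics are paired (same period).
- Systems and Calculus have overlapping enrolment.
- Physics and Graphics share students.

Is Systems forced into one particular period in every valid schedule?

No

Systems can be period 2 (e.g. Calculus=period 1; Robotics=period 1; Systems=period 2; Algorithms=period 2; Physics=period 2; Graphics=period 1) or period 3 (e.g. Robotics in period 1; Physics in period 3; Systems in period 3; Algorithms in period 2; Calculus in period 1; Graphics in period 1).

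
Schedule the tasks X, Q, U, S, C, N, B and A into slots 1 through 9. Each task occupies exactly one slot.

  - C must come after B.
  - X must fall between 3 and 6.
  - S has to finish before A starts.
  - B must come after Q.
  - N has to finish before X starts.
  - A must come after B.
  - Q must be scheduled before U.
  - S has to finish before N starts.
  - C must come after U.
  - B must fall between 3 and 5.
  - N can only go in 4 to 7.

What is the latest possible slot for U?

8

Precedence pushes U to at least 2; downstream work caps U at 8.
U at 8 is achievable: A -> 4, X -> 5, S -> 1, U -> 8, N -> 4, C -> 9, Q -> 1, B -> 3.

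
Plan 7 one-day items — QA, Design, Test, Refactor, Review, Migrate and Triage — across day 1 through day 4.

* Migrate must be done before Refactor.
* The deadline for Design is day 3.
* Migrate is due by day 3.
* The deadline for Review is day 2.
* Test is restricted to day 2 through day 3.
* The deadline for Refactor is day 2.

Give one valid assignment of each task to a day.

Review=day 1, QA=day 1, Test=day 2, Refactor=day 2, Design=day 1, Triage=day 1, Migrate=day 1

Checking: Migrate(day 1) before Refactor(day 2); Review=day 1 in [day 1,day 2]; Design=day 1 in [day 1,day 3]; Refactor=day 2 in [day 1,day 2]; Migrate=day 1 in [day 1,day 3]; Test=day 2 in [day 2,day 3].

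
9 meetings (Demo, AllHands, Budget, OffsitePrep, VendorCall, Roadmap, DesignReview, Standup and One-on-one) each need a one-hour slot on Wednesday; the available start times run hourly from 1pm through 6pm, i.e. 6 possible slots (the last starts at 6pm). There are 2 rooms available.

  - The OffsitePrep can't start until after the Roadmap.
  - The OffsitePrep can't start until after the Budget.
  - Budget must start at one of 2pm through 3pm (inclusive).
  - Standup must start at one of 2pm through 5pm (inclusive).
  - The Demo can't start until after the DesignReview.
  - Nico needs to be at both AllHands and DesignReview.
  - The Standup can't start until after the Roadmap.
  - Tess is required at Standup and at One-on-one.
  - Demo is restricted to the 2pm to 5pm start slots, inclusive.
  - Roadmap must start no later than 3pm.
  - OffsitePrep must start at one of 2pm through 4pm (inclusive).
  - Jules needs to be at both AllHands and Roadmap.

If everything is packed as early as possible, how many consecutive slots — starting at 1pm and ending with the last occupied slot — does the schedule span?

The precedence chain requires at least 2 distinct slots.
With at most 2 per slot and 9 meetings, at least 5 slots are needed.
Propagating the time windows through the other constraints, OffsitePrep can't land before 3pm — that is slot 3 counting from 1pm — so the schedule must run through at least 3 slots.
5 works (last occupied slot: 5pm): for example AllHands in 4pm, Budget in 2pm, Demo in 2pm, DesignReview in 1pm, OffsitePrep in 3pm, Standup in 3pm, VendorCall in 4pm, One-on-one in 5pm, Roadmap in 1pm.

5 slots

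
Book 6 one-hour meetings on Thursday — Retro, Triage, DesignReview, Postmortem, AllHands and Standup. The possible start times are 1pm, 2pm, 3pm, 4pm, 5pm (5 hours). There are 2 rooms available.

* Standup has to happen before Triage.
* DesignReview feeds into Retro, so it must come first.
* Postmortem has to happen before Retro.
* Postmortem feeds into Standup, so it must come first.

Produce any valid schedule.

DesignReview=1pm, Triage=3pm, AllHands=3pm, Postmortem=1pm, Standup=2pm, Retro=2pm

Checking: Postmortem(1pm) before Retro(2pm); DesignReview(1pm) before Retro(2pm); Postmortem(1pm) before Standup(2pm); Standup(2pm) before Triage(3pm); max 2 per hour (cap 2).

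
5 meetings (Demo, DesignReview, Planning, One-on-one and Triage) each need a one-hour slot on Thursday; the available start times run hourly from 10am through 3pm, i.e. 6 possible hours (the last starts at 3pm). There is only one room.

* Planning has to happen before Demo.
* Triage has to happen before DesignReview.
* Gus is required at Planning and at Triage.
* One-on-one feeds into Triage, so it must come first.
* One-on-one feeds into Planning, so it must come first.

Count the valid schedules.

Splitting on Demo: it can be 12pm (3), 1pm (7), 2pm (11), 3pm (15). Listing each branch's schedules as (DesignReview, Planning, One-on-one, Triage):
Demo=12pm: (2pm,11am,10am,1pm) (3pm,11am,10am,1pm) (3pm,11am,10am,2pm) — 3.
Demo=1pm: (2pm,11am,10am,12pm) (2pm,12pm,10am,11am) (3pm,11am,10am,12pm) (3pm,11am,10am,2pm) (3pm,12pm,10am,11am) (3pm,12pm,10am,2pm) (3pm,12pm,11am,2pm) — 7.
Demo=2pm: (12pm,1pm,10am,11am) (1pm,11am,10am,12pm) (1pm,12pm,10am,11am) (3pm,11am,10am,12pm) (3pm,11am,10am,1pm) (3pm,12pm,10am,11am) (3pm,12pm,10am,1pm) (3pm,12pm,11am,1pm) (3pm,1pm,10am,11am) (3pm,1pm,10am,12pm) (3pm,1pm,11am,12pm) — 11.
Demo=3pm: (12pm,1pm,10am,11am) (12pm,2pm,10am,11am) (1pm,11am,10am,12pm) (1pm,12pm,10am,11am) (1pm,2pm,10am,11am) (1pm,2pm,10am,12pm) (1pm,2pm,11am,12pm) (2pm,11am,10am,12pm) (2pm,11am,10am,1pm) (2pm,12pm,10am,11am) (2pm,12pm,10am,1pm) (2pm,12pm,11am,1pm) (2pm,1pm,10am,11am) (2pm,1pm,10am,12pm) (2pm,1pm,11am,12pm) — 15.
Summing: 3 + 7 + 11 + 15 = 36.

36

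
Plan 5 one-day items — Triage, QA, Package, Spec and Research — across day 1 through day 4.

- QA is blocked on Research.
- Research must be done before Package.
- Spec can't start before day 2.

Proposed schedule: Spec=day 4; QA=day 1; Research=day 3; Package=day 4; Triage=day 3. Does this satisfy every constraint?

QA is blocked on Research — violated.
Research must be done before Package — holds.
Spec can't start before day 2 — holds.

Invalid. QA is blocked on Research.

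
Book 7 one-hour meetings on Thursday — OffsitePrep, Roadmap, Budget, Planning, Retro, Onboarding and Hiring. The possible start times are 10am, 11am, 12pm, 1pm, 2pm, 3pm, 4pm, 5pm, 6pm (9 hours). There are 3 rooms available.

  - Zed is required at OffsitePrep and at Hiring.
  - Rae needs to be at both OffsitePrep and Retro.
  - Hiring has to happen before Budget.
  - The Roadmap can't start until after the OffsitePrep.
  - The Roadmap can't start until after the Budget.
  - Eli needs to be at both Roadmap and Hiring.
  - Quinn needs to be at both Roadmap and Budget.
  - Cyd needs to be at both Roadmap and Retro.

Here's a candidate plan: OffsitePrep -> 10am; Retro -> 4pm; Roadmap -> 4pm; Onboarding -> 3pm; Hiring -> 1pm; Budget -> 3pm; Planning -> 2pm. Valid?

The Roadmap can't start until after the OffsitePrep — holds.
Cyd needs to be at both Roadmap and Retro — violated.
Zed is required at OffsitePrep and at Hiring — holds.
There are 3 rooms available — holds.
The Roadmap can't start until after the Budget — holds.
Quinn needs to be at both Roadmap and Budget — holds.
Hiring has to happen before Budget — holds.
Eli needs to be at both Roadmap and Hiring — holds.
Rae needs to be at both OffsitePrep and Retro — holds.

No — it violates: Cyd needs to be at both Roadmap and Retro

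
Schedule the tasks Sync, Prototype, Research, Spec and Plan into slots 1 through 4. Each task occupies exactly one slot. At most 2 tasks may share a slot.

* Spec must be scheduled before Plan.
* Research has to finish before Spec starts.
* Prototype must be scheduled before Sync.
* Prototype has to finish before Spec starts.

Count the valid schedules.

16

Splitting on Sync: it can be 2 (4), 3 (6), 4 (6). Listing each branch's schedules as (Prototype, Research, Spec, Plan):
Sync=2: (1,1,2,3) (1,1,2,4) (1,1,3,4) (1,2,3,4) — 4.
Sync=3: (1,1,2,3) (1,1,2,4) (1,1,3,4) (1,2,3,4) (2,1,3,4) (2,2,3,4) — 6.
Sync=4: (1,1,2,3) (1,1,2,4) (1,1,3,4) (1,2,3,4) (2,1,3,4) (2,2,3,4) — 6.
Summing: 4 + 6 + 6 = 16.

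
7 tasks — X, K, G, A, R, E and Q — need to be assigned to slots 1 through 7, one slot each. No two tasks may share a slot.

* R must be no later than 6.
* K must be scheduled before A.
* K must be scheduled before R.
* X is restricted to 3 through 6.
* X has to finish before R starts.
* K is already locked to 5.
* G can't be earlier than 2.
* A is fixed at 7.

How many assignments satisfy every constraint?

Splitting on X: it can be 3 (4), 4 (4). Listing each branch's schedules as (K, G, A, R, E, Q):
X=3: (5,2,7,6,1,4) (5,2,7,6,4,1) (5,4,7,6,1,2) (5,4,7,6,2,1) — 4.
X=4: (5,2,7,6,1,3) (5,2,7,6,3,1) (5,3,7,6,1,2) (5,3,7,6,2,1) — 4.
Summing: 4 + 4 = 8.

8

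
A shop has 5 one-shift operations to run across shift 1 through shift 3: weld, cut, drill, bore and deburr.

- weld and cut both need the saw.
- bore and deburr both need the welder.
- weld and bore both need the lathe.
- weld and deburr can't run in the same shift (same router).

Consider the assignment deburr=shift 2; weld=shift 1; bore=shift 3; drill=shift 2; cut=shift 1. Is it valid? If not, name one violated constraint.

Invalid. weld and cut both need the saw.

bore and deburr both need the welder — holds.
weld and deburr can't run in the same shift (same router) — holds.
weld and cut both need the saw — violated.
weld and bore both need the lathe — holds.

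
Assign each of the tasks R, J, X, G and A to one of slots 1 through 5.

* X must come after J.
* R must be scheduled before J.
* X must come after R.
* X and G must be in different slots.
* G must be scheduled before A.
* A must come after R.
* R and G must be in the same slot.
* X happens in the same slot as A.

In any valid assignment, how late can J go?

4

Precedence pushes J to at least 2; downstream work caps J at 4.
J at 4 is achievable: A -> 5, R -> 1, J -> 4, X -> 5, G -> 1.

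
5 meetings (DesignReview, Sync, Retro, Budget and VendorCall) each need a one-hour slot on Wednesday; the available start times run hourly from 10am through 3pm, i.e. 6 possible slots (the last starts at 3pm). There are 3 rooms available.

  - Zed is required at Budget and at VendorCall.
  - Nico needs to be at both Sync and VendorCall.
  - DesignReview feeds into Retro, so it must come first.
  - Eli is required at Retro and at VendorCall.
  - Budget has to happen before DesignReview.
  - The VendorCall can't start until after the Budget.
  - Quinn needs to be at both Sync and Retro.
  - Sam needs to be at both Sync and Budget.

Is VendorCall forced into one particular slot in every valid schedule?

No

VendorCall can be 11am (e.g. VendorCall in 11am; DesignReview in 11am; Retro in 12pm; Sync in 1pm; Budget in 10am) or 12pm (e.g. VendorCall=12pm; Budget=10am; Retro=1pm; DesignReview=11am; Sync=11am).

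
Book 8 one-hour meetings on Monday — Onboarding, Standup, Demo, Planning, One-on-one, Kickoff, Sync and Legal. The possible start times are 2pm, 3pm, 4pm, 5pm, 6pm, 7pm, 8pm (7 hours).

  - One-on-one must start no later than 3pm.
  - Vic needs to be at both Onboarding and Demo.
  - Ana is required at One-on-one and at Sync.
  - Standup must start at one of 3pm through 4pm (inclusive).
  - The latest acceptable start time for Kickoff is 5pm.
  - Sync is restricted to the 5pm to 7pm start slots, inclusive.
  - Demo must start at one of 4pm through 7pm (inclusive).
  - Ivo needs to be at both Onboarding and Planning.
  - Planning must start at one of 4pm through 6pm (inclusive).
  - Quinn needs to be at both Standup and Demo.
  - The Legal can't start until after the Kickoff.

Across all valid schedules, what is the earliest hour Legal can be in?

Precedence pushes Legal to at least 3pm.
Legal at 3pm is achievable: Kickoff -> 2pm; Standup -> 3pm; Planning -> 4pm; Sync -> 5pm; Legal -> 3pm; Onboarding -> 2pm; Demo -> 4pm; One-on-one -> 2pm.

3pm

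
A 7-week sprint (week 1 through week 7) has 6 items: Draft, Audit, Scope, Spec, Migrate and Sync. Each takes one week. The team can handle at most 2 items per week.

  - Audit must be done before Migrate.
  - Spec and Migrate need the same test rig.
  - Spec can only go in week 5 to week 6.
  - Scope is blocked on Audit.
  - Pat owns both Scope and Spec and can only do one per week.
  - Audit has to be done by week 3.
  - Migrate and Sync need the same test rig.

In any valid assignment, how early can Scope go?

week 2

Precedence pushes Scope to at least week 2.
Scope at week 2 is achievable: Draft -> week 1, Spec -> week 5, Audit -> week 1, Scope -> week 2, Sync -> week 3, Migrate -> week 2.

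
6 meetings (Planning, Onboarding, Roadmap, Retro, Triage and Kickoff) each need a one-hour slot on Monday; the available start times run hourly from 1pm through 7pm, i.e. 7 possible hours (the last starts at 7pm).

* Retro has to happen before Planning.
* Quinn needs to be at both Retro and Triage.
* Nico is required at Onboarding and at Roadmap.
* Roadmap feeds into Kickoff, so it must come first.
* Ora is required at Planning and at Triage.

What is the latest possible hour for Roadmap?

6pm

Downstream work caps Roadmap at 6pm.
Roadmap at 6pm is achievable: Roadmap -> 6pm, Kickoff -> 7pm, Triage -> 3pm, Retro -> 1pm, Planning -> 2pm, Onboarding -> 1pm.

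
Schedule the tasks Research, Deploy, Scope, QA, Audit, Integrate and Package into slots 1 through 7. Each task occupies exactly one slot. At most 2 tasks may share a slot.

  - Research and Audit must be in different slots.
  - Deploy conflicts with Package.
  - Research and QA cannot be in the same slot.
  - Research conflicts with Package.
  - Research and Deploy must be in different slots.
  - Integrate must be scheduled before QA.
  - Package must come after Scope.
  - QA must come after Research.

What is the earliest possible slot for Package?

Precedence pushes Package to at least 2.
Package at 2 is achievable: Scope=1; Package=2; Audit=4; QA=3; Deploy=3; Integrate=2; Research=1.

2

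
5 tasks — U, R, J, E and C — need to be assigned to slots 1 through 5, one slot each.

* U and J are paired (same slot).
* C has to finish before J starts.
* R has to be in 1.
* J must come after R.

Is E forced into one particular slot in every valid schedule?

E can be 1 (e.g. U in 2; E in 1; C in 1; R in 1; J in 2) or 2 (e.g. C in 1; E in 2; U in 2; J in 2; R in 1).

No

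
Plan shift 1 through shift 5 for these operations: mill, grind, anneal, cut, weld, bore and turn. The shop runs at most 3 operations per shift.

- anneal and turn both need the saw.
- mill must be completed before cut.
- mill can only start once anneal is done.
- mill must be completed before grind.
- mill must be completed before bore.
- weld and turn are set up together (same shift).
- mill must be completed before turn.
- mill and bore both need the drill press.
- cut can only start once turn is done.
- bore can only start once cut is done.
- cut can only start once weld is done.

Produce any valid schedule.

grind -> shift 3; cut -> shift 4; mill -> shift 2; weld -> shift 3; bore -> shift 5; turn -> shift 3; anneal -> shift 1

Checking: anneal(shift 1) before mill(shift 2); cut(shift 4) before bore(shift 5); mill(shift 2) before cut(shift 4); turn(shift 3) before cut(shift 4); mill(shift 2) before grind(shift 3); mill(shift 2) before turn(shift 3); weld(shift 3) before cut(shift 4); mill(shift 2) before bore(shift 5); mill(shift 2) != bore(shift 5); anneal(shift 1) != turn(shift 3); weld = turn = shift 3; max 3 per shift (cap 3).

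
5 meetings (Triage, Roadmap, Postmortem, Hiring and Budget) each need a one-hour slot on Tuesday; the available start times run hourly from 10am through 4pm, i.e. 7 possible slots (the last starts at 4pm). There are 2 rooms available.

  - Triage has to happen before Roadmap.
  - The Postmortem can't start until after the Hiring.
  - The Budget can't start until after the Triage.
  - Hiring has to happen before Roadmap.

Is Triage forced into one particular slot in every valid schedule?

No

Triage can be 10am (e.g. Roadmap=11am, Postmortem=11am, Triage=10am, Hiring=10am, Budget=12pm) or 11am (e.g. Hiring in 10am, Budget in 12pm, Postmortem in 11am, Roadmap in 12pm, Triage in 11am).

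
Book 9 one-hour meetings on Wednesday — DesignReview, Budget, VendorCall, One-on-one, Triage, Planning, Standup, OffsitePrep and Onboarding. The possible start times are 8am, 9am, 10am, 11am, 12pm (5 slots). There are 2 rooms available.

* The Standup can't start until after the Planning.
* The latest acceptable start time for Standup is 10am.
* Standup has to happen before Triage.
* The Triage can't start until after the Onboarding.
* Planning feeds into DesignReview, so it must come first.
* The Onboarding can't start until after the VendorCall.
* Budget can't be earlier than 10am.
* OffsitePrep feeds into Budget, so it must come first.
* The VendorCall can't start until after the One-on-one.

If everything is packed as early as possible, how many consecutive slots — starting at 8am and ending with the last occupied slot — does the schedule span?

The precedence chain requires at least 4 distinct slots.
With at most 2 per slot and 9 meetings, at least 5 slots are needed.
5 works (last occupied slot: 12pm): for example Standup=9am, VendorCall=10am, DesignReview=11am, Budget=10am, Onboarding=11am, Planning=8am, One-on-one=8am, Triage=12pm, OffsitePrep=9am.

5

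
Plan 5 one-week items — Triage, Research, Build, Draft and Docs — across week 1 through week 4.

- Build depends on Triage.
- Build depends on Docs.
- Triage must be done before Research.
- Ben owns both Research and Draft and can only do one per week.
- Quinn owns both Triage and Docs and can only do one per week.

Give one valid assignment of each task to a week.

Build in week 3; Research in week 2; Docs in week 2; Draft in week 1; Triage in week 1

Checking: Docs(week 2) before Build(week 3); Triage(week 1) before Research(week 2); Triage(week 1) before Build(week 3); Triage(week 1) != Docs(week 2); Research(week 2) != Draft(week 1).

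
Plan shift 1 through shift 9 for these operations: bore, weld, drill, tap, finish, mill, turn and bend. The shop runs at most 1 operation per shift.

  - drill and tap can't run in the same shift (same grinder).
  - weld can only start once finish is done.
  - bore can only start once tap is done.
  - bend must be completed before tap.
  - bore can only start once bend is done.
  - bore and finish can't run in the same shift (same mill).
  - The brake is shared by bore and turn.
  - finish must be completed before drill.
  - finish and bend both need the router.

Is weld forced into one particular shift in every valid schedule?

weld can be shift 2 (e.g. mill=shift 7; drill=shift 6; bend=shift 3; tap=shift 4; weld=shift 2; finish=shift 1; bore=shift 5; turn=shift 8) or shift 3 (e.g. tap in shift 4, bore in shift 5, turn in shift 8, finish in shift 1, mill in shift 7, bend in shift 2, drill in shift 6, weld in shift 3).

No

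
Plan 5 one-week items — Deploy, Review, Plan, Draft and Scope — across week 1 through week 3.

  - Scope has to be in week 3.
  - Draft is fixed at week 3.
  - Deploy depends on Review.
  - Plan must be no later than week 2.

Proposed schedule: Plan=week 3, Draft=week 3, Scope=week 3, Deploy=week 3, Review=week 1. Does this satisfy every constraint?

Deploy depends on Review — holds.
Scope has to be in week 3 — holds.
Draft is fixed at week 3 — holds.
Plan must be no later than week 2 — violated.

No. Plan must be no later than week 2 is not satisfied.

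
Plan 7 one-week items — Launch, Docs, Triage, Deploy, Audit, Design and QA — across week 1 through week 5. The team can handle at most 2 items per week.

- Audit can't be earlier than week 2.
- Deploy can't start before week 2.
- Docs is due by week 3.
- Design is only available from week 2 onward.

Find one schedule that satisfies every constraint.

Deploy in week 2; Docs in week 1; Launch in week 1; Audit in week 2; QA in week 4; Design in week 3; Triage in week 3

Checking: Docs=week 1 in [week 1,week 3]; Audit=week 2 in [week 2,week 5]; Design=week 3 in [week 2,week 5]; Deploy=week 2 in [week 2,week 5]; max 2 per week (cap 2).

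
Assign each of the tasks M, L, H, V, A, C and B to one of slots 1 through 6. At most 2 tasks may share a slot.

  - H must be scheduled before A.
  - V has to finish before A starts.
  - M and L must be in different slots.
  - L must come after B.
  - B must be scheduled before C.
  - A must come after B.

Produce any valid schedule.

H -> 1; M -> 4; C -> 3; V -> 2; B -> 1; A -> 3; L -> 2

Checking: B(1) before A(3); B(1) before L(2); H(1) before A(3); B(1) before C(3); V(2) before A(3); M(4) != L(2); max 2 per slot (cap 2).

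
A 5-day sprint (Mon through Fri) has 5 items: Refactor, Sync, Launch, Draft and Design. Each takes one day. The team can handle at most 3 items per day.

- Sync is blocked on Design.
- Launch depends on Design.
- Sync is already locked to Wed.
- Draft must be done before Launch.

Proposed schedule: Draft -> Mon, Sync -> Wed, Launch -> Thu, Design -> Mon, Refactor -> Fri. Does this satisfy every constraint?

Yes

Sync is already locked to Wed — holds.
Sync is blocked on Design — holds.
Launch depends on Design — holds.
The team can handle at most 3 items per day — holds.
Draft must be done before Launch — holds.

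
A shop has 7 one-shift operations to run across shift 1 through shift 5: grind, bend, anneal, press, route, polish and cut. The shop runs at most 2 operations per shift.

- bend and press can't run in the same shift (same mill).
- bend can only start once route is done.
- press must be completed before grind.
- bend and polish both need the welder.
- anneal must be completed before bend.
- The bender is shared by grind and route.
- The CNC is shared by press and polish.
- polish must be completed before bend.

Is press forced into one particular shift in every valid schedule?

press can be shift 1 (e.g. polish -> shift 2; press -> shift 1; anneal -> shift 1; bend -> shift 3; route -> shift 2; cut -> shift 4; grind -> shift 3) or shift 2 (e.g. polish=shift 1; press=shift 2; anneal=shift 1; bend=shift 3; route=shift 2; grind=shift 3; cut=shift 4).

No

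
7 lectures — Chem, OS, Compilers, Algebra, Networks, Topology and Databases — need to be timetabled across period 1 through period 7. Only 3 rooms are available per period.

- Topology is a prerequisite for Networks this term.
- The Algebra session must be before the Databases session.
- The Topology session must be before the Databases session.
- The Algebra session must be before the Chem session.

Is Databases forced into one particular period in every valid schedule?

No

Databases can be period 2 (e.g. Topology=period 1, Databases=period 2, OS=period 1, Chem=period 2, Compilers=period 3, Networks=period 2, Algebra=period 1) or period 3 (e.g. Chem -> period 2; Topology -> period 1; Networks -> period 2; OS -> period 1; Algebra -> period 1; Databases -> period 3; Compilers -> period 2).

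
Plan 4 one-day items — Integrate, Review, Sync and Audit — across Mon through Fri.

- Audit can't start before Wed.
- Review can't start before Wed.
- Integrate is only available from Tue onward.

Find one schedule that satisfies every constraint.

Audit=Wed; Sync=Mon; Review=Wed; Integrate=Tue

Checking: Audit=Wed in [Wed,Fri]; Integrate=Tue in [Tue,Fri]; Review=Wed in [Wed,Fri].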